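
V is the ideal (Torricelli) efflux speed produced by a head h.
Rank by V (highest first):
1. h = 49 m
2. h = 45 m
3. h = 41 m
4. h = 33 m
Case 1: V = 31.01 m/s
Case 2: V = 29.71 m/s
Case 3: V = 28.36 m/s
Case 4: V = 25.45 m/s
Ranking (highest first): 1, 2, 3, 4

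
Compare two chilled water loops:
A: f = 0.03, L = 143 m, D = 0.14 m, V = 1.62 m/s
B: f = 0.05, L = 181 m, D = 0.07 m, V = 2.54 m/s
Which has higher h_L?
h_L(A) = 4.099 m, h_L(B) = 42.51 m. Answer: B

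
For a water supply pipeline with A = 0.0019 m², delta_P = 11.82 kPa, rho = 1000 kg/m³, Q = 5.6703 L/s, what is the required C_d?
Formula: Q = C_d A \sqrt{\frac{2 \Delta P}{\rho}}
Substituting knowns: 5.6703 = C_d·0.0019·√(2·(11.82·1000)/1000)·1000
Solving for C_d: C_d = (5.6703/1000)/(0.0019·√(2·(11.82·1000)/1000)) = 0.6138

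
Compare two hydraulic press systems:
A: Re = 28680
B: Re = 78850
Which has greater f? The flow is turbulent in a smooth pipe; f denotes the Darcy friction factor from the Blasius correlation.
f(A) = 0.02428, f(B) = 0.01886. Answer: A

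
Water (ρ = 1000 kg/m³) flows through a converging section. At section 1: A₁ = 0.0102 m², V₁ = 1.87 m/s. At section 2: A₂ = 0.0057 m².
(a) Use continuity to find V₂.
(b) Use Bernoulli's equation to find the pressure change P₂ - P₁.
(a) Continuity: A₁V₁=A₂V₂ -> V₂=A₁V₁/A₂=0.0102*1.87/0.0057=3.35 m/s
(b) Bernoulli: P₂-P₁=0.5*rho*(V₁^2-V₂^2)/1000=0.5*1000*(1.87^2-3.35^2)/1000=-3.863 kPa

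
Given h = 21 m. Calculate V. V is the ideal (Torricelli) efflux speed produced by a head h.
Formula: V = \sqrt{2 g h}
V = √(2·9.81·21) = 20.3 m/s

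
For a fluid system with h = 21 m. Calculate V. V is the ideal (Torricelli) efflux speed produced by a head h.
Formula: V = \sqrt{2 g h}
V = √(2·9.81·21) = 20.3 m/s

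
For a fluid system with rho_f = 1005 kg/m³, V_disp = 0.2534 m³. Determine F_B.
Formula: F_B = \rho_f g V_{disp}
F_B = 1005·9.81·0.2534 = 2498 N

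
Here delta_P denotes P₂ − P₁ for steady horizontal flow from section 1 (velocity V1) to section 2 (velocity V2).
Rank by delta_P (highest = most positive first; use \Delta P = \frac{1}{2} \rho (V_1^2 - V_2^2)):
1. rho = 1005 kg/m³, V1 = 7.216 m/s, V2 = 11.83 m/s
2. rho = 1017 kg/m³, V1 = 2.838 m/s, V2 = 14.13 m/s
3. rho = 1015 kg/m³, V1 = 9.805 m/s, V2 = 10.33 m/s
Case 1: delta_P = -44.16 kPa
Case 2: delta_P = -97.43 kPa
Case 3: delta_P = -5.365 kPa
Ranking (highest first): 3, 1, 2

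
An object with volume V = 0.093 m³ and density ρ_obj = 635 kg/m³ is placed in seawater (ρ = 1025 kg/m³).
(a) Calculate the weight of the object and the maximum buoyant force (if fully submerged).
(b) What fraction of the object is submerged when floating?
(a) W=rho_obj*g*V=635*9.81*0.093=579.3 N; F_B(max)=rho*g*V=1025*9.81*0.093=935.1 N
(b) Floating fraction=rho_obj/rho=635/1025=0.620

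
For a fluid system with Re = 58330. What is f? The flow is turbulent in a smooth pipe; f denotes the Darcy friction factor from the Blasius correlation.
Formula: f = \frac{0.316}{Re^{0.25}}
f = 0.316/58330^0.25 = 0.02033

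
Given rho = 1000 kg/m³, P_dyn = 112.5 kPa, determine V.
Formula: P_{dyn} = \frac{1}{2} \rho V^2
Substituting knowns: 112.5 = 0.5·1000·V²/1000
Solving for V: V = √(2·(112.5·1000)/1000) = 15 m/s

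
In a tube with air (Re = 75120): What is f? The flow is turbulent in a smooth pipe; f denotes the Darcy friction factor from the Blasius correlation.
Formula: f = \frac{0.316}{Re^{0.25}}
f = 0.316/75120^0.25 = 0.01909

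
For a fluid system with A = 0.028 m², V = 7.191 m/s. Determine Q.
Formula: Q = A V
Q = 0.028·7.191·1000 = 201.3 L/s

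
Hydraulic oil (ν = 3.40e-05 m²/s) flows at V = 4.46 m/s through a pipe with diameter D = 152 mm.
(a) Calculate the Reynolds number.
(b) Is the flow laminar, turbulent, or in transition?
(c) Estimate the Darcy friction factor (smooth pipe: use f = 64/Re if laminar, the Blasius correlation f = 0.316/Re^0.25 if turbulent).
(a) Re = V·D/ν = 4.46·0.152/3.40e-05 = 19939
(b) Flow regime: turbulent (Re > 4000)
(c) Friction factor: f = 0.316/Re^0.25 = 0.316/19939^0.25 = 0.02659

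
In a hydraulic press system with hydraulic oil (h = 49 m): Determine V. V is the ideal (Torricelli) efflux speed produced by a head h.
Formula: V = \sqrt{2 g h}
V = √(2·9.81·49) = 31.01 m/s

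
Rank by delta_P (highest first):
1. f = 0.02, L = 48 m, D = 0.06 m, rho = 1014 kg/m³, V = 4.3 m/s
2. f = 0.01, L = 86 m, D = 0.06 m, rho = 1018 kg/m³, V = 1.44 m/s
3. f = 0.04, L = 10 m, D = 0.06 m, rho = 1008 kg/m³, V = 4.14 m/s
Case 1: delta_P = 150 kPa
Case 2: delta_P = 15.13 kPa
Case 3: delta_P = 57.59 kPa
Ranking (highest first): 1, 3, 2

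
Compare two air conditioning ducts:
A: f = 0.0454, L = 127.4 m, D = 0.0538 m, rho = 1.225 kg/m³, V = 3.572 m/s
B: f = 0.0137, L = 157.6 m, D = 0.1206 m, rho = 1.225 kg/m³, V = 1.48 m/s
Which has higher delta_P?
delta_P(A) = 0.8402 kPa, delta_P(B) = 0.02402 kPa. Answer: A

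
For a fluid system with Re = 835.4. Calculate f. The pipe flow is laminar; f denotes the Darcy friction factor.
Formula: f = \frac{64}{Re}
f = 64/835.4 = 0.07661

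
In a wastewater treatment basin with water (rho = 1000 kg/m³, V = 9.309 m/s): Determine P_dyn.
Formula: P_{dyn} = \frac{1}{2} \rho V^2
P_dyn = 0.5·1000·9.309²/1000 = 43.33 kPa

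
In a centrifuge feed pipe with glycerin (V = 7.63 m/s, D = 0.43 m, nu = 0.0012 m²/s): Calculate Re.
Formula: Re = \frac{V D}{\nu}
Re = 7.63·0.43/0.0012 = 2734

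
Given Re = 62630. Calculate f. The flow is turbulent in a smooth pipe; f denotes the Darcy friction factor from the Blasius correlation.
Formula: f = \frac{0.316}{Re^{0.25}}
f = 0.316/62630^0.25 = 0.01998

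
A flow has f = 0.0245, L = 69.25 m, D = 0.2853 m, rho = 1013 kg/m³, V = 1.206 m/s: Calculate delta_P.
Formula: \Delta P = f \frac{L}{D} \frac{\rho V^2}{2}
delta_P = 0.0245·(69.25/0.2853)·0.5·1013·1.206²/1000 = 4.381 kPa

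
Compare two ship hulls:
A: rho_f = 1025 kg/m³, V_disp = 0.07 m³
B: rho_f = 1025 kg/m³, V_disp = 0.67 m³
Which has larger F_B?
F_B(A) = 703.9 N, F_B(B) = 6737 N. Answer: B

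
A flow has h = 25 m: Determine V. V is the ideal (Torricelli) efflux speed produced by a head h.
Formula: V = \sqrt{2 g h}
V = √(2·9.81·25) = 22.15 m/s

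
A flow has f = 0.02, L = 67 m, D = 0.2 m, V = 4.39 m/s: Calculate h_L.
Formula: h_L = f \frac{L}{D} \frac{V^2}{2g}
h_L = 0.02·(67/0.2)·4.39²/(2·9.81) = 6.581 m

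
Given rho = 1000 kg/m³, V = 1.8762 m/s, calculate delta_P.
Formula: V = \sqrt{\frac{2 \Delta P}{\rho}}
Substituting knowns: 1.8762 = √(2·(delta_P·1000)/1000)
Solving for delta_P: delta_P = 1.8762²·1000/2/1000 = 1.76 kPa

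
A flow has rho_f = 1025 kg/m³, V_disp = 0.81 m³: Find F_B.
Formula: F_B = \rho_f g V_{disp}
F_B = 1025·9.81·0.81 = 8145 N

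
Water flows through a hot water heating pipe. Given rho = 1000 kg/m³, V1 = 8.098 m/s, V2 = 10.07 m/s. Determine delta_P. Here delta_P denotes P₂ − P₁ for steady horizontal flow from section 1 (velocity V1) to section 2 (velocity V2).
Formula: \Delta P = \frac{1}{2} \rho (V_1^2 - V_2^2)
delta_P = 0.5·1000·(8.098² − 10.07²)/1000 = -17.91 kPa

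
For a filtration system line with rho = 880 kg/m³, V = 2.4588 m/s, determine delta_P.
Formula: V = \sqrt{\frac{2 \Delta P}{\rho}}
Substituting knowns: 2.4588 = √(2·(delta_P·1000)/880)
Solving for delta_P: delta_P = 2.4588²·880/2/1000 = 2.66 kPa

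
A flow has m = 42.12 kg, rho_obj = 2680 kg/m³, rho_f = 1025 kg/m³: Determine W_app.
Formula: W_{app} = mg\left(1 - \frac{\rho_f}{\rho_{obj}}\right)
W_app = 42.12·9.81·(1 − 1025/2680) = 255.2 N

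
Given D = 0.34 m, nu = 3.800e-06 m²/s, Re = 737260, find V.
Formula: Re = \frac{V D}{\nu}
Substituting knowns: 737260 = V·0.34/3.800e-06
Solving for V: V = 737260·3.800e-06/0.34 = 8.24 m/s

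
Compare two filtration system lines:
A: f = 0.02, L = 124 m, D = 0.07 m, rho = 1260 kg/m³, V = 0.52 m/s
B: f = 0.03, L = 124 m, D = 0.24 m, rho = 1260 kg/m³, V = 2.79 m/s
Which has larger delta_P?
delta_P(A) = 6.035 kPa, delta_P(B) = 76.01 kPa. Answer: B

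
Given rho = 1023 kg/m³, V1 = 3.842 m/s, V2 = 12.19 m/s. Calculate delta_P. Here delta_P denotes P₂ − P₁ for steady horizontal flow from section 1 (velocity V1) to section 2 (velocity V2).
Formula: \Delta P = \frac{1}{2} \rho (V_1^2 - V_2^2)
delta_P = 0.5·1023·(3.842² − 12.19²)/1000 = -68.46 kPa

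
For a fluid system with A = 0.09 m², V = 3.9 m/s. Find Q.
Formula: Q = A V
Q = 0.09·3.9·1000 = 351 L/s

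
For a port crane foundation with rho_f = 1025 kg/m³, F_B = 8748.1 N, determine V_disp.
Formula: F_B = \rho_f g V_{disp}
Substituting knowns: 8748.1 = 1025·9.81·V_disp
Solving for V_disp: V_disp = 8748.1/(1025·9.81) = 0.87 m³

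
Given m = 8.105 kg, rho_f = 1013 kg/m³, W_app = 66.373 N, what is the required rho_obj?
Formula: W_{app} = mg\left(1 - \frac{\rho_f}{\rho_{obj}}\right)
Substituting knowns: 66.373 = 8.105·9.81·(1 − 1013/rho_obj)
Solving for rho_obj: rho_obj = 1013/(1 − 66.373/(8.105·9.81)) = 6131 kg/m³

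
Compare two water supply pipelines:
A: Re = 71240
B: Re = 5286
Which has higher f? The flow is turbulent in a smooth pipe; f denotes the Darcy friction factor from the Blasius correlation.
f(A) = 0.01934, f(B) = 0.03706. Answer: B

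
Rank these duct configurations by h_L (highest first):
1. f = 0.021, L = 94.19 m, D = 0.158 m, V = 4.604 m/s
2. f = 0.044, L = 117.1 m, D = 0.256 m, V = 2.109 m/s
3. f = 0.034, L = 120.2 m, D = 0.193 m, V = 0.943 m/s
Case 1: h_L = 13.53 m
Case 2: h_L = 4.563 m
Case 3: h_L = 0.9597 m
Ranking (highest first): 1, 2, 3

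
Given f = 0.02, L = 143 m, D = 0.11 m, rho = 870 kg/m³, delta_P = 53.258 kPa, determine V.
Formula: \Delta P = f \frac{L}{D} \frac{\rho V^2}{2}
Substituting knowns: 53.258 = 0.02·(143/0.11)·0.5·870·V²/1000
Solving for V: V = √((53.258·1000)/(0.02·(143/0.11)·0.5·870)) = 2.17 m/s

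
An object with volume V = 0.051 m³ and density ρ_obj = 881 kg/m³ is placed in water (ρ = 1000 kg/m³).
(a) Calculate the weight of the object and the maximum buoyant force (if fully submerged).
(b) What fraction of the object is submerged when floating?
(a) W=rho_obj*g*V=881*9.81*0.051=440.8 N; F_B(max)=rho*g*V=1000*9.81*0.051=500.3 N
(b) Floating fraction=rho_obj/rho=881/1000=0.881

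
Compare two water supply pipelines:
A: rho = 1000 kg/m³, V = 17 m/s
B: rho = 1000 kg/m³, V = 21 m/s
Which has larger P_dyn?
P_dyn(A) = 144.5 kPa, P_dyn(B) = 220.5 kPa. Answer: B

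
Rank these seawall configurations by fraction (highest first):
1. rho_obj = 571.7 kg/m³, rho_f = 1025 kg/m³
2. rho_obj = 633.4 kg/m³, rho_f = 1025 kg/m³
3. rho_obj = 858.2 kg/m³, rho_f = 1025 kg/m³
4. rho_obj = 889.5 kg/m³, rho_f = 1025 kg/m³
Case 1: fraction = 0.5578
Case 2: fraction = 0.618
Case 3: fraction = 0.8373
Case 4: fraction = 0.8678
Ranking (highest first): 4, 3, 2, 1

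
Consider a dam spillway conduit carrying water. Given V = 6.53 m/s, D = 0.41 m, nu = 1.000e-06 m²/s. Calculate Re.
Formula: Re = \frac{V D}{\nu}
Re = 6.53·0.41/1.000e-06 = 2.677e+06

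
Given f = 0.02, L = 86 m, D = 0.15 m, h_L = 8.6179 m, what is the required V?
Formula: h_L = f \frac{L}{D} \frac{V^2}{2g}
Substituting knowns: 8.6179 = 0.02·(86/0.15)·V²/(2·9.81)
Solving for V: V = √(8.6179·2·9.81/(0.02·(86/0.15))) = 3.84 m/s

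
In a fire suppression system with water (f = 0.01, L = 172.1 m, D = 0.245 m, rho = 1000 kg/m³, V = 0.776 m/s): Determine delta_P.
Formula: \Delta P = f \frac{L}{D} \frac{\rho V^2}{2}
delta_P = 0.01·(172.1/0.245)·0.5·1000·0.776²/1000 = 2.115 kPa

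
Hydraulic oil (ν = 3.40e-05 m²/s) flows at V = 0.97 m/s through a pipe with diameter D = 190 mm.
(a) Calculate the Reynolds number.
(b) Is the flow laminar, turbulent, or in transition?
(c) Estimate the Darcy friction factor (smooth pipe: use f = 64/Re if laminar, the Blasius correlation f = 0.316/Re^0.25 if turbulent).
(a) Re = V·D/ν = 0.97·0.19/3.40e-05 = 5420.6
(b) Flow regime: turbulent (Re > 4000)
(c) Friction factor: f = 0.316/Re^0.25 = 0.316/5420.6^0.25 = 0.03683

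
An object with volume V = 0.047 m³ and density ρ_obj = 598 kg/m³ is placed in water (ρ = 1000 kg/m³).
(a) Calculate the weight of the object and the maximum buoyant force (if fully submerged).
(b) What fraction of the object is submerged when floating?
(a) W=rho_obj*g*V=598*9.81*0.047=275.7 N; F_B(max)=rho*g*V=1000*9.81*0.047=461.1 N
(b) Floating fraction=rho_obj/rho=598/1000=0.598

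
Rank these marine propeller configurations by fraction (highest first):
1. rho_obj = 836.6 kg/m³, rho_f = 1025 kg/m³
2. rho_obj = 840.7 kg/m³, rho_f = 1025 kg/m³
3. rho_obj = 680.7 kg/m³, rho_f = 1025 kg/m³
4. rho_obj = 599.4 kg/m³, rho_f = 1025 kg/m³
Case 1: fraction = 0.8162
Case 2: fraction = 0.8202
Case 3: fraction = 0.6641
Case 4: fraction = 0.5848
Ranking (highest first): 2, 1, 3, 4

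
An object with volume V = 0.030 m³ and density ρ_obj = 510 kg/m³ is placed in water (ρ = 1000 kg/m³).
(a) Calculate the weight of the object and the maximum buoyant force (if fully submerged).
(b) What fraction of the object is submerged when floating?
(a) W=rho_obj*g*V=510*9.81*0.030=150.1 N; F_B(max)=rho*g*V=1000*9.81*0.030=294.3 N
(b) Floating fraction=rho_obj/rho=510/1000=0.510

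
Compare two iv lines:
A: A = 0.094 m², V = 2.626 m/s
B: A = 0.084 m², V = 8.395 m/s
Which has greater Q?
Q(A) = 246.8 L/s, Q(B) = 705.2 L/s. Answer: B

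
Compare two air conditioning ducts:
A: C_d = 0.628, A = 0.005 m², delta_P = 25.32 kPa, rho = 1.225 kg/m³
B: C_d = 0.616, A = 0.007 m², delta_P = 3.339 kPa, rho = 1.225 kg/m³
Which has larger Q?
Q(A) = 638.4 L/s, Q(B) = 318.4 L/s. Answer: A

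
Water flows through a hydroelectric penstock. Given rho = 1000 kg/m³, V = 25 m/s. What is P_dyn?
Formula: P_{dyn} = \frac{1}{2} \rho V^2
P_dyn = 0.5·1000·25²/1000 = 312.5 kPa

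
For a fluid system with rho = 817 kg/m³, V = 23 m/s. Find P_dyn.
Formula: P_{dyn} = \frac{1}{2} \rho V^2
P_dyn = 0.5·817·23²/1000 = 216.1 kPa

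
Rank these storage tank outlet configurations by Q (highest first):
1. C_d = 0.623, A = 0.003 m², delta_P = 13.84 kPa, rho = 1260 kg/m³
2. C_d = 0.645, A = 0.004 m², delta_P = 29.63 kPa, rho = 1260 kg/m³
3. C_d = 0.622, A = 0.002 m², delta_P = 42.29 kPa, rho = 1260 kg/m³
Case 1: Q = 8.76 L/s
Case 2: Q = 17.69 L/s
Case 3: Q = 10.19 L/s
Ranking (highest first): 2, 3, 1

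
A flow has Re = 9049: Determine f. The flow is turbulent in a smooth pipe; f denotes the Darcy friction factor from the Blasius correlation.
Formula: f = \frac{0.316}{Re^{0.25}}
f = 0.316/9049^0.25 = 0.0324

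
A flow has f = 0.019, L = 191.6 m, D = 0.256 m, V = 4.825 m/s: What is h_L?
Formula: h_L = f \frac{L}{D} \frac{V^2}{2g}
h_L = 0.019·(191.6/0.256)·4.825²/(2·9.81) = 16.87 m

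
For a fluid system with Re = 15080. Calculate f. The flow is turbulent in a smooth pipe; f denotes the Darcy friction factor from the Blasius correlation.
Formula: f = \frac{0.316}{Re^{0.25}}
f = 0.316/15080^0.25 = 0.02852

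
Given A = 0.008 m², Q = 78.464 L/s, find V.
Formula: Q = A V
Substituting knowns: 78.464 = 0.008·V·1000
Solving for V: V = (78.464/1000)/0.008 = 9.808 m/s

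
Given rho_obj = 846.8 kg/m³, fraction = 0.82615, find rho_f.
Formula: f_{sub} = \frac{\rho_{obj}}{\rho_f}
Substituting knowns: 0.82615 = 846.8/rho_f
Solving for rho_f: rho_f = 846.8/0.82615 = 1025 kg/m³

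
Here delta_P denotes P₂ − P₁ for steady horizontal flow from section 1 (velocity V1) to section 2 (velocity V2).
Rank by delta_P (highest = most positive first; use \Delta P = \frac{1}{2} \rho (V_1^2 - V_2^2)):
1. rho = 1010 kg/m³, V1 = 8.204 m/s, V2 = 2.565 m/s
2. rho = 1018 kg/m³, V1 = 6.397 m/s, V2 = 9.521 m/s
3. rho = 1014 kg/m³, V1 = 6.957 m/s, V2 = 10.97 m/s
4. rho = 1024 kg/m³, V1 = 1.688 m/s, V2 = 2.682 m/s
Case 1: delta_P = 30.67 kPa
Case 2: delta_P = -25.31 kPa
Case 3: delta_P = -36.47 kPa
Case 4: delta_P = -2.224 kPa
Ranking (highest first): 1, 4, 2, 3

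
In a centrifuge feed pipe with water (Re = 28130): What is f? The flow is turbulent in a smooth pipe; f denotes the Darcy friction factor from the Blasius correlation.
Formula: f = \frac{0.316}{Re^{0.25}}
f = 0.316/28130^0.25 = 0.0244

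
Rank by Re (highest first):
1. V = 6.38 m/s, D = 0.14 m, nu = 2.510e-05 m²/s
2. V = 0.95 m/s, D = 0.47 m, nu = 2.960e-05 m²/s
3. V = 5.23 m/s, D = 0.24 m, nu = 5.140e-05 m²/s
Case 1: Re = 35586
Case 2: Re = 15084
Case 3: Re = 24420
Ranking (highest first): 1, 3, 2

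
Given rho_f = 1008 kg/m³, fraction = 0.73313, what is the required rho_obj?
Formula: f_{sub} = \frac{\rho_{obj}}{\rho_f}
Substituting knowns: 0.73313 = rho_obj/1008
Solving for rho_obj: rho_obj = 0.73313·1008 = 739 kg/m³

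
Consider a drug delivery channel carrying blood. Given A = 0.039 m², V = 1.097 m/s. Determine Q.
Formula: Q = A V
Q = 0.039·1.097·1000 = 42.78 L/s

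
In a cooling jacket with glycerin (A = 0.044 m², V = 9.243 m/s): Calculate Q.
Formula: Q = A V
Q = 0.044·9.243·1000 = 406.7 L/s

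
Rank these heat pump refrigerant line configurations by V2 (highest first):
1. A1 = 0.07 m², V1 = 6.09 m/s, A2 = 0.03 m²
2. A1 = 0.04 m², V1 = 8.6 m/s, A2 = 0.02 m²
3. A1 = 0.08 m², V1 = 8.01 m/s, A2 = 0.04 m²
Case 1: V2 = 14.21 m/s
Case 2: V2 = 17.2 m/s
Case 3: V2 = 16.02 m/s
Ranking (highest first): 2, 3, 1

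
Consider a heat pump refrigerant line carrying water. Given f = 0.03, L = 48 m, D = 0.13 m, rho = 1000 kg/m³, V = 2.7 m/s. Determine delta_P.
Formula: \Delta P = f \frac{L}{D} \frac{\rho V^2}{2}
delta_P = 0.03·(48/0.13)·0.5·1000·2.7²/1000 = 40.38 kPa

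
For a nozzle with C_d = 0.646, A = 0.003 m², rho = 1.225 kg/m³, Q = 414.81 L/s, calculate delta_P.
Formula: Q = C_d A \sqrt{\frac{2 \Delta P}{\rho}}
Substituting knowns: 414.81 = 0.646·0.003·√(2·(delta_P·1000)/1.225)·1000
Solving for delta_P: delta_P = ((414.81/1000)/(0.646·0.003))²·1.225/2/1000 = 28.06 kPa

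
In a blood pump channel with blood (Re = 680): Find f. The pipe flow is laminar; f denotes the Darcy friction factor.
Formula: f = \frac{64}{Re}
f = 64/680 = 0.09412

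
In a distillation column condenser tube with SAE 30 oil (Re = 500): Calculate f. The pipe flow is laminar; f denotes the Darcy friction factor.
Formula: f = \frac{64}{Re}
f = 64/500 = 0.128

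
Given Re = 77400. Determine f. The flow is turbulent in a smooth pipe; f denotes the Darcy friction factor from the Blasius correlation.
Formula: f = \frac{0.316}{Re^{0.25}}
f = 0.316/77400^0.25 = 0.01895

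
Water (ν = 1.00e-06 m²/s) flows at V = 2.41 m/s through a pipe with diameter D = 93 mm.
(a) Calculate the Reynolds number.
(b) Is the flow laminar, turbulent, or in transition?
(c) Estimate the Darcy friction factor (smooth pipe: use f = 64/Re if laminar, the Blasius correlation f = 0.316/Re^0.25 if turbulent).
(a) Re = V·D/ν = 2.41·0.093/1.00e-06 = 224130
(b) Flow regime: turbulent (Re > 4000)
(c) Friction factor: f = 0.316/Re^0.25 = 0.316/224130^0.25 = 0.01452 (Blasius is strictly valid for Re ≲ 1e5; used here as the smooth-pipe estimate the problem specifies)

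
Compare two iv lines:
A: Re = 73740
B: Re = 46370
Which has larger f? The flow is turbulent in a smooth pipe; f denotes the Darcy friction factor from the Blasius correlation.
f(A) = 0.01918, f(B) = 0.02153. Answer: B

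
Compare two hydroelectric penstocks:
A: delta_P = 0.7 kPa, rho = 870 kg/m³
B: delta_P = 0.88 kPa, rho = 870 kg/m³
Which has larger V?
V(A) = 1.269 m/s, V(B) = 1.422 m/s. Answer: B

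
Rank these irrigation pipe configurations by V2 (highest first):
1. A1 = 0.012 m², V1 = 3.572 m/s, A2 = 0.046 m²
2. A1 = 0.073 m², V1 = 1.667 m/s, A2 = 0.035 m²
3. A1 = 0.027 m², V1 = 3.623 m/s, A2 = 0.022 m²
Case 1: V2 = 0.9318 m/s
Case 2: V2 = 3.477 m/s
Case 3: V2 = 4.446 m/s
Ranking (highest first): 3, 2, 1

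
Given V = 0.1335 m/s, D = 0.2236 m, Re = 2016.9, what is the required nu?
Formula: Re = \frac{V D}{\nu}
Substituting knowns: 2016.9 = 0.1335·0.2236/nu
Solving for nu: nu = 0.1335·0.2236/2016.9 = 1.480e-05 m²/s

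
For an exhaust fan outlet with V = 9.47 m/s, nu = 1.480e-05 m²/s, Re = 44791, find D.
Formula: Re = \frac{V D}{\nu}
Substituting knowns: 44791 = 9.47·D/1.480e-05
Solving for D: D = 44791·1.480e-05/9.47 = 0.07 m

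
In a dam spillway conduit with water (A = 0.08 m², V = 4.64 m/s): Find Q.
Formula: Q = A V
Q = 0.08·4.64·1000 = 371.2 L/s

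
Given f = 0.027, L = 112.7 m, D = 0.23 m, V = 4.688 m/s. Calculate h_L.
Formula: h_L = f \frac{L}{D} \frac{V^2}{2g}
h_L = 0.027·(112.7/0.23)·4.688²/(2·9.81) = 14.82 m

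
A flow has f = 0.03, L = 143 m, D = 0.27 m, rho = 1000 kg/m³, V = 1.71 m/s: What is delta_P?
Formula: \Delta P = f \frac{L}{D} \frac{\rho V^2}{2}
delta_P = 0.03·(143/0.27)·0.5·1000·1.71²/1000 = 23.23 kPa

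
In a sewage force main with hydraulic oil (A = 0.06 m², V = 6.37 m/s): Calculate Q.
Formula: Q = A V
Q = 0.06·6.37·1000 = 382.2 L/s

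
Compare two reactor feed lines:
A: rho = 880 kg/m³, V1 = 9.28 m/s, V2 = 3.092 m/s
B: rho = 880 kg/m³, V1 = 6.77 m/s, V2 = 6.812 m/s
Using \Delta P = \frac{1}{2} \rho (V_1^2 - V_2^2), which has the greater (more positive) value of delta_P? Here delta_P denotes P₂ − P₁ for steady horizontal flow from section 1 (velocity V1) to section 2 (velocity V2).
delta_P(A) = 33.69 kPa, delta_P(B) = -0.251 kPa. Answer: A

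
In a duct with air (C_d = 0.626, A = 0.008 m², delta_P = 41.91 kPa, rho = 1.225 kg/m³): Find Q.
Formula: Q = C_d A \sqrt{\frac{2 \Delta P}{\rho}}
Q = 0.626·0.008·√(2·(41.91·1000)/1.225)·1000 = 1310 L/s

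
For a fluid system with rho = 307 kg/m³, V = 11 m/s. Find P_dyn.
Formula: P_{dyn} = \frac{1}{2} \rho V^2
P_dyn = 0.5·307·11²/1000 = 18.57 kPa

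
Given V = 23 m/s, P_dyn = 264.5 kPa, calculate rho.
Formula: P_{dyn} = \frac{1}{2} \rho V^2
Substituting knowns: 264.5 = 0.5·rho·23²/1000
Solving for rho: rho = 2·(264.5·1000)/23² = 1000 kg/m³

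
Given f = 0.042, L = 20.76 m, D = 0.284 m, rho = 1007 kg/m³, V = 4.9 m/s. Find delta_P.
Formula: \Delta P = f \frac{L}{D} \frac{\rho V^2}{2}
delta_P = 0.042·(20.76/0.284)·0.5·1007·4.9²/1000 = 37.12 kPa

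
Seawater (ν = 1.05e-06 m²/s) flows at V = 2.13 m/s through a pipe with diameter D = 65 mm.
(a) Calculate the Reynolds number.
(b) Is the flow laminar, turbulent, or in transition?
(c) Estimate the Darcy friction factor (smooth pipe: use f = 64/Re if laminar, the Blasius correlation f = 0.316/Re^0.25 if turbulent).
(a) Re = V·D/ν = 2.13·0.065/1.05e-06 = 131860
(b) Flow regime: turbulent (Re > 4000)
(c) Friction factor: f = 0.316/Re^0.25 = 0.316/131860^0.25 = 0.01658 (Blasius is strictly valid for Re ≲ 1e5; used here as the smooth-pipe estimate the problem specifies)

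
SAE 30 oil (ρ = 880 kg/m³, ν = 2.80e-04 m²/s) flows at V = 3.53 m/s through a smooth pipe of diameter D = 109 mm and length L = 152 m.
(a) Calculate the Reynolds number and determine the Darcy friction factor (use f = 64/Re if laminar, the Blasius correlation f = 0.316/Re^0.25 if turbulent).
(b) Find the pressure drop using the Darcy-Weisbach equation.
(a) Re = V·D/ν = 3.53·0.109/2.80e-04 = 1374.2 → laminar (Re < 2300); f = 64/Re = 64/1374.2 = 0.046573
(b) Darcy-Weisbach: ΔP = f·(L/D)·½ρV²/1000 = 0.046573·(152/0.109)·½·880·3.53²/1000 = 356.1 kPa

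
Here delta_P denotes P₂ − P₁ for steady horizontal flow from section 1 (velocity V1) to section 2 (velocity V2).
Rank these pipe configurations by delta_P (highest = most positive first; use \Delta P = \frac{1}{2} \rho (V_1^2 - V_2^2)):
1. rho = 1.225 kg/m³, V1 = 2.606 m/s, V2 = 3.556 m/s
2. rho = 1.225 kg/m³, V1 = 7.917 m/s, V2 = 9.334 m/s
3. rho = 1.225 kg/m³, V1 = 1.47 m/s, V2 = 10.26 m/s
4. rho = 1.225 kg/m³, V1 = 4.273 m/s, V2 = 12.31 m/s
Case 1: delta_P = -0.003586 kPa
Case 2: delta_P = -0.01497 kPa
Case 3: delta_P = -0.06315 kPa
Case 4: delta_P = -0.08163 kPa
Ranking (highest first): 1, 2, 3, 4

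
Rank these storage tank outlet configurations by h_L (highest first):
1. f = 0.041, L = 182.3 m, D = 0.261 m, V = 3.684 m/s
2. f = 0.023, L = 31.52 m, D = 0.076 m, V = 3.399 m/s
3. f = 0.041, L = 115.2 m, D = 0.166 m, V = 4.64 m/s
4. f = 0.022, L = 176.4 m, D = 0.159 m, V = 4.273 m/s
Case 1: h_L = 19.81 m
Case 2: h_L = 5.617 m
Case 3: h_L = 31.22 m
Case 4: h_L = 22.71 m
Ranking (highest first): 3, 4, 1, 2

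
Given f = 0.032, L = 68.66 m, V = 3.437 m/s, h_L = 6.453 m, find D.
Formula: h_L = f \frac{L}{D} \frac{V^2}{2g}
Substituting knowns: 6.453 = 0.032·(68.66/D)·3.437²/(2·9.81)
Solving for D: D = 0.032·68.66·3.437²/(2·9.81·6.453) = 0.205 m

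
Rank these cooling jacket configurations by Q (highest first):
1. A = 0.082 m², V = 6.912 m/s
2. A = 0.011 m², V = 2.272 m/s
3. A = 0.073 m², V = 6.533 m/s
Case 1: Q = 566.8 L/s
Case 2: Q = 24.99 L/s
Case 3: Q = 476.9 L/s
Ranking (highest first): 1, 3, 2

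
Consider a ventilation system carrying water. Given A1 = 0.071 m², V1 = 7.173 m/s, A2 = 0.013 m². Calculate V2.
Formula: V_2 = \frac{A_1 V_1}{A_2}
V2 = 0.071·7.173/0.013 = 39.18 m/s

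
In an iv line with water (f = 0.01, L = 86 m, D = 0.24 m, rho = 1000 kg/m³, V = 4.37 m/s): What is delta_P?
Formula: \Delta P = f \frac{L}{D} \frac{\rho V^2}{2}
delta_P = 0.01·(86/0.24)·0.5·1000·4.37²/1000 = 34.22 kPa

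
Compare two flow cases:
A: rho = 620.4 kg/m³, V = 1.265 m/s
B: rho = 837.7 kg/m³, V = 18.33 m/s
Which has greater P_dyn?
P_dyn(A) = 0.4964 kPa, P_dyn(B) = 140.7 kPa. Answer: B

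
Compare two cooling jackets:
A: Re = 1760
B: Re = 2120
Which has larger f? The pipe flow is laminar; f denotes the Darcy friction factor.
f(A) = 0.03636, f(B) = 0.03019. Answer: A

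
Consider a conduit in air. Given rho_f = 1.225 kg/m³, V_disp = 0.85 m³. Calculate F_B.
Formula: F_B = \rho_f g V_{disp}
F_B = 1.225·9.81·0.85 = 10.21 N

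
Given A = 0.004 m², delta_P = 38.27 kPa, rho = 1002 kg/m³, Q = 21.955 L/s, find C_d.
Formula: Q = C_d A \sqrt{\frac{2 \Delta P}{\rho}}
Substituting knowns: 21.955 = C_d·0.004·√(2·(38.27·1000)/1002)·1000
Solving for C_d: C_d = (21.955/1000)/(0.004·√(2·(38.27·1000)/1002)) = 0.628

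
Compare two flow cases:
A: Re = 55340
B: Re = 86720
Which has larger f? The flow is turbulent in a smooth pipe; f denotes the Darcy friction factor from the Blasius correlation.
f(A) = 0.0206, f(B) = 0.01841. Answer: A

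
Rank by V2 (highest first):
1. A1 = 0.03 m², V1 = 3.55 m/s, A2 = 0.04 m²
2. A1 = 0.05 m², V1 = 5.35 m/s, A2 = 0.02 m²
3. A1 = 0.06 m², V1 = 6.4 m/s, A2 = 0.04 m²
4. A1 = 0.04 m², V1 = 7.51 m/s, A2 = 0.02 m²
Case 1: V2 = 2.663 m/s
Case 2: V2 = 13.38 m/s
Case 3: V2 = 9.6 m/s
Case 4: V2 = 15.02 m/s
Ranking (highest first): 4, 2, 3, 1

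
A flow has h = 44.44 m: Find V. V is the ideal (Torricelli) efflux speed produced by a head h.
Formula: V = \sqrt{2 g h}
V = √(2·9.81·44.44) = 29.53 m/s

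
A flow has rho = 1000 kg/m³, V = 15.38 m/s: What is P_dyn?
Formula: P_{dyn} = \frac{1}{2} \rho V^2
P_dyn = 0.5·1000·15.38²/1000 = 118.3 kPa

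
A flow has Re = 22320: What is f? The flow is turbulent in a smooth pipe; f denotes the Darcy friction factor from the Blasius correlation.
Formula: f = \frac{0.316}{Re^{0.25}}
f = 0.316/22320^0.25 = 0.02585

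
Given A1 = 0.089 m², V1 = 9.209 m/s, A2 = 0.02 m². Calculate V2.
Formula: V_2 = \frac{A_1 V_1}{A_2}
V2 = 0.089·9.209/0.02 = 40.98 m/s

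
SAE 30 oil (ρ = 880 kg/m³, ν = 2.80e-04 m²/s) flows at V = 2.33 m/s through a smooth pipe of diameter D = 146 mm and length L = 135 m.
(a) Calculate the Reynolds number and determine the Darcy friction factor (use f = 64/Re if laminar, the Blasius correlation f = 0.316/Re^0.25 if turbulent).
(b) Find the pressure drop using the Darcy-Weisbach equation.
(a) Re = V·D/ν = 2.33·0.146/2.80e-04 = 1214.9 → laminar (Re < 2300); f = 64/Re = 64/1214.9 = 0.052679
(b) Darcy-Weisbach: ΔP = f·(L/D)·½ρV²/1000 = 0.052679·(135/0.146)·½·880·2.33²/1000 = 116.4 kPa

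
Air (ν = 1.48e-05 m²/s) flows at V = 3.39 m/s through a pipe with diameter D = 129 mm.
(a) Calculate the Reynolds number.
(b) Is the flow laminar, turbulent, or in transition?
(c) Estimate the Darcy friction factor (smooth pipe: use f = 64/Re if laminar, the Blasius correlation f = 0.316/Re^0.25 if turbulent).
(a) Re = V·D/ν = 3.39·0.129/1.48e-05 = 29548
(b) Flow regime: turbulent (Re > 4000)
(c) Friction factor: f = 0.316/Re^0.25 = 0.316/29548^0.25 = 0.0241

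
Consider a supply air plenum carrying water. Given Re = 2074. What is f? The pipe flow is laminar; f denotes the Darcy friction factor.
Formula: f = \frac{64}{Re}
f = 64/2074 = 0.03086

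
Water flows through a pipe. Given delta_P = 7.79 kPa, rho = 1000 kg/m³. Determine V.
Formula: V = \sqrt{\frac{2 \Delta P}{\rho}}
V = √(2·(7.79·1000)/1000) = 3.947 m/s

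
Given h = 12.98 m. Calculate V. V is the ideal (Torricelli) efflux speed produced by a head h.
Formula: V = \sqrt{2 g h}
V = √(2·9.81·12.98) = 15.96 m/s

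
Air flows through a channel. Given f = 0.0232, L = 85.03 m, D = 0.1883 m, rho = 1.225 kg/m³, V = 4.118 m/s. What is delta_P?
Formula: \Delta P = f \frac{L}{D} \frac{\rho V^2}{2}
delta_P = 0.0232·(85.03/0.1883)·0.5·1.225·4.118²/1000 = 0.1088 kPa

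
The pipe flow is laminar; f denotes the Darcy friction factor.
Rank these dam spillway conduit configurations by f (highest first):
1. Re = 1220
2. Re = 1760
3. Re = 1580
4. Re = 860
Case 1: f = 0.05246
Case 2: f = 0.03636
Case 3: f = 0.04051
Case 4: f = 0.07442
Ranking (highest first): 4, 1, 3, 2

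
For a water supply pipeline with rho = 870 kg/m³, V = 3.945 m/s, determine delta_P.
Formula: V = \sqrt{\frac{2 \Delta P}{\rho}}
Substituting knowns: 3.945 = √(2·(delta_P·1000)/870)
Solving for delta_P: delta_P = 3.945²·870/2/1000 = 6.77 kPa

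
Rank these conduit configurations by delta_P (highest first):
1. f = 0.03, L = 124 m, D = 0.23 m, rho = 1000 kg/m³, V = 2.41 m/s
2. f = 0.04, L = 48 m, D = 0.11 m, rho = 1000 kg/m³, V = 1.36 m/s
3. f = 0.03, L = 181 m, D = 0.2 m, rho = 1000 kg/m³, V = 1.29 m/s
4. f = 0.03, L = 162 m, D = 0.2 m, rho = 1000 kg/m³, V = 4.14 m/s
Case 1: delta_P = 46.97 kPa
Case 2: delta_P = 16.14 kPa
Case 3: delta_P = 22.59 kPa
Case 4: delta_P = 208.2 kPa
Ranking (highest first): 4, 1, 3, 2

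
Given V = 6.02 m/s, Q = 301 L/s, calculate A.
Formula: Q = A V
Substituting knowns: 301 = A·6.02·1000
Solving for A: A = (301/1000)/6.02 = 0.05 m²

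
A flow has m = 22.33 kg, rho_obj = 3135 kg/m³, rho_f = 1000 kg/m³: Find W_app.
Formula: W_{app} = mg\left(1 - \frac{\rho_f}{\rho_{obj}}\right)
W_app = 22.33·9.81·(1 − 1000/3135) = 149.2 N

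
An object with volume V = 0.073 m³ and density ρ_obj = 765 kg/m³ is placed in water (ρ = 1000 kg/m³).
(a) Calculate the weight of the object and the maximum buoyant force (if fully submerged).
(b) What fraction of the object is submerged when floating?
(a) W=rho_obj*g*V=765*9.81*0.073=547.8 N; F_B(max)=rho*g*V=1000*9.81*0.073=716.1 N
(b) Floating fraction=rho_obj/rho=765/1000=0.765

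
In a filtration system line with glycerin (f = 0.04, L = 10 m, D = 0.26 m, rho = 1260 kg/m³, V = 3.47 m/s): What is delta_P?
Formula: \Delta P = f \frac{L}{D} \frac{\rho V^2}{2}
delta_P = 0.04·(10/0.26)·0.5·1260·3.47²/1000 = 11.67 kPa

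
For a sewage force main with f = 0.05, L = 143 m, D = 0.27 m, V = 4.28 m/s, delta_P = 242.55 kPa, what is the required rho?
Formula: \Delta P = f \frac{L}{D} \frac{\rho V^2}{2}
Substituting knowns: 242.55 = 0.05·(143/0.27)·0.5·rho·4.28²/1000
Solving for rho: rho = (242.55·1000)/(0.05·(143/0.27)·0.5·4.28²) = 1000 kg/m³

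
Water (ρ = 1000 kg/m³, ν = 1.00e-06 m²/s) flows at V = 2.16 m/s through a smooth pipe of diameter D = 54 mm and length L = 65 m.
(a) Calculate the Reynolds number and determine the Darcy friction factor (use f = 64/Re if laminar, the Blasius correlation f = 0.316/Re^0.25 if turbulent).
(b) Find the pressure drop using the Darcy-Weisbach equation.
(a) Re = V·D/ν = 2.16·0.054/1.00e-06 = 116640 → turbulent (Re > 4000); f = 0.316/Re^0.25 = 0.316/116640^0.25 = 0.017099 (Blasius is strictly valid for Re ≲ 1e5; used here as the smooth-pipe estimate the problem specifies)
(b) Darcy-Weisbach: ΔP = f·(L/D)·½ρV²/1000 = 0.017099·(65/0.054)·½·1000·2.16²/1000 = 48.01 kPa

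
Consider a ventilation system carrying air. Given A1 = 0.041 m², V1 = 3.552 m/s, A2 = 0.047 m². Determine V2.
Formula: V_2 = \frac{A_1 V_1}{A_2}
V2 = 0.041·3.552/0.047 = 3.099 m/s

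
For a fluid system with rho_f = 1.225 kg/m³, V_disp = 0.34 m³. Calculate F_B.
Formula: F_B = \rho_f g V_{disp}
F_B = 1.225·9.81·0.34 = 4.086 N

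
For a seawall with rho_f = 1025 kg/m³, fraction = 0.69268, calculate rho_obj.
Formula: f_{sub} = \frac{\rho_{obj}}{\rho_f}
Substituting knowns: 0.69268 = rho_obj/1025
Solving for rho_obj: rho_obj = 0.69268·1025 = 710 kg/m³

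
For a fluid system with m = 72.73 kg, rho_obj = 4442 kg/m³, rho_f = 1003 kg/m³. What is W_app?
Formula: W_{app} = mg\left(1 - \frac{\rho_f}{\rho_{obj}}\right)
W_app = 72.73·9.81·(1 − 1003/4442) = 552.4 N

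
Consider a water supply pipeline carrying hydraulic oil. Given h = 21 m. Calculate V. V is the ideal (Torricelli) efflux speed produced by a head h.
Formula: V = \sqrt{2 g h}
V = √(2·9.81·21) = 20.3 m/s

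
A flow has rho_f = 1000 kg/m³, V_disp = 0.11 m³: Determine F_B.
Formula: F_B = \rho_f g V_{disp}
F_B = 1000·9.81·0.11 = 1079 N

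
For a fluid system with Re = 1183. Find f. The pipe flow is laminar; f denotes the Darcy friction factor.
Formula: f = \frac{64}{Re}
f = 64/1183 = 0.0541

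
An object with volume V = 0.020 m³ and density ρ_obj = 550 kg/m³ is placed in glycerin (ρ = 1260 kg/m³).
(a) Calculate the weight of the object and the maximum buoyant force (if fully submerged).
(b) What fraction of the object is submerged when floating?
(a) W=rho_obj*g*V=550*9.81*0.020=107.9 N; F_B(max)=rho*g*V=1260*9.81*0.020=247.2 N
(b) Floating fraction=rho_obj/rho=550/1260=0.437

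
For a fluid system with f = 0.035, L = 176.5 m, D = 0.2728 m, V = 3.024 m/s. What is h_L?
Formula: h_L = f \frac{L}{D} \frac{V^2}{2g}
h_L = 0.035·(176.5/0.2728)·3.024²/(2·9.81) = 10.55 m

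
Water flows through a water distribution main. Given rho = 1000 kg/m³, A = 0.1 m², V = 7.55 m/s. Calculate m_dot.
Formula: \dot{m} = \rho A V
m_dot = 1000·0.1·7.55 = 755 kg/s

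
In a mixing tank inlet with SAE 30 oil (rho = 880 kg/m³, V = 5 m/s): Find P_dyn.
Formula: P_{dyn} = \frac{1}{2} \rho V^2
P_dyn = 0.5·880·5²/1000 = 11 kPa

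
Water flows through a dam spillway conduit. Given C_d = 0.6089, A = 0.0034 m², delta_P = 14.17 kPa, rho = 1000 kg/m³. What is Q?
Formula: Q = C_d A \sqrt{\frac{2 \Delta P}{\rho}}
Q = 0.6089·0.0034·√(2·(14.17·1000)/1000)·1000 = 11.02 L/s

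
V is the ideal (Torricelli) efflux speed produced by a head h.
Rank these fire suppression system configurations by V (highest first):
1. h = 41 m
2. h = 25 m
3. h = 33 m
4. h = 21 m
Case 1: V = 28.36 m/s
Case 2: V = 22.15 m/s
Case 3: V = 25.45 m/s
Case 4: V = 20.3 m/s
Ranking (highest first): 1, 3, 2, 4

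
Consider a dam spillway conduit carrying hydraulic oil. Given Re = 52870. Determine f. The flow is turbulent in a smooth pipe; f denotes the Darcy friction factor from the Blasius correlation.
Formula: f = \frac{0.316}{Re^{0.25}}
f = 0.316/52870^0.25 = 0.02084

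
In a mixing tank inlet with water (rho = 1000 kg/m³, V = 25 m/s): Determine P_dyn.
Formula: P_{dyn} = \frac{1}{2} \rho V^2
P_dyn = 0.5·1000·25²/1000 = 312.5 kPa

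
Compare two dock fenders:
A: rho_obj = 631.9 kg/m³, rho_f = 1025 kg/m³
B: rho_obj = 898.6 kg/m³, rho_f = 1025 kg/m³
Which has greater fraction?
fraction(A) = 0.6165, fraction(B) = 0.8767. Answer: B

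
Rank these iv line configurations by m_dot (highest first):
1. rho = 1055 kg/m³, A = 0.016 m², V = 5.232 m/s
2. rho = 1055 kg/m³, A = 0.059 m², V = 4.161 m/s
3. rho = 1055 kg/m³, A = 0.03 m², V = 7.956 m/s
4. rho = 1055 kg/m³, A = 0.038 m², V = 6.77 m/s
Case 1: m_dot = 88.32 kg/s
Case 2: m_dot = 259 kg/s
Case 3: m_dot = 251.8 kg/s
Case 4: m_dot = 271.4 kg/s
Ranking (highest first): 4, 2, 3, 1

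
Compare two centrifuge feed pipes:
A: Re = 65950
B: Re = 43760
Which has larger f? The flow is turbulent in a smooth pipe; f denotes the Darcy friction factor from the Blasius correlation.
f(A) = 0.01972, f(B) = 0.02185. Answer: B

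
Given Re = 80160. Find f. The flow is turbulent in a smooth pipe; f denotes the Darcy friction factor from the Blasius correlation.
Formula: f = \frac{0.316}{Re^{0.25}}
f = 0.316/80160^0.25 = 0.01878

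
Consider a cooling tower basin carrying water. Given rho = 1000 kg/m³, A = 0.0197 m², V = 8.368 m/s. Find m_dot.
Formula: \dot{m} = \rho A V
m_dot = 1000·0.0197·8.368 = 164.8 kg/s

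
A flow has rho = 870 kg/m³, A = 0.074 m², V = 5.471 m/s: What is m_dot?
Formula: \dot{m} = \rho A V
m_dot = 870·0.074·5.471 = 352.2 kg/s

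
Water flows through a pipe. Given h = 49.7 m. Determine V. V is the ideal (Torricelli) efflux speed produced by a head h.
Formula: V = \sqrt{2 g h}
V = √(2·9.81·49.7) = 31.23 m/s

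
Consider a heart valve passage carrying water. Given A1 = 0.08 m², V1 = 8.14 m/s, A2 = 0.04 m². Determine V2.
Formula: V_2 = \frac{A_1 V_1}{A_2}
V2 = 0.08·8.14/0.04 = 16.28 m/s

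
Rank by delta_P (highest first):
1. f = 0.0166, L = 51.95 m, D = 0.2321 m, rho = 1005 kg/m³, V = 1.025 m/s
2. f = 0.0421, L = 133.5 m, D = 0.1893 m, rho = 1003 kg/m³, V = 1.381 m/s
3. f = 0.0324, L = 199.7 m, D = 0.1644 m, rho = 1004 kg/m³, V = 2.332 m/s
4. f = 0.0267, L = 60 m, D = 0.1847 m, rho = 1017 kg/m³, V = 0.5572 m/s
Case 1: delta_P = 1.962 kPa
Case 2: delta_P = 28.4 kPa
Case 3: delta_P = 107.4 kPa
Case 4: delta_P = 1.369 kPa
Ranking (highest first): 3, 2, 1, 4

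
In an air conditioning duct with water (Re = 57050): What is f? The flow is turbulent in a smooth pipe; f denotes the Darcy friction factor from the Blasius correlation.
Formula: f = \frac{0.316}{Re^{0.25}}
f = 0.316/57050^0.25 = 0.02045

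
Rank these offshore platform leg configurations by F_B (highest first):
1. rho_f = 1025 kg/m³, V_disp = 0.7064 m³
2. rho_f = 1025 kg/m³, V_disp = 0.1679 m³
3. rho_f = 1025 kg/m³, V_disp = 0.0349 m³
Case 1: F_B = 7103 N
Case 2: F_B = 1688 N
Case 3: F_B = 350.9 N
Ranking (highest first): 1, 2, 3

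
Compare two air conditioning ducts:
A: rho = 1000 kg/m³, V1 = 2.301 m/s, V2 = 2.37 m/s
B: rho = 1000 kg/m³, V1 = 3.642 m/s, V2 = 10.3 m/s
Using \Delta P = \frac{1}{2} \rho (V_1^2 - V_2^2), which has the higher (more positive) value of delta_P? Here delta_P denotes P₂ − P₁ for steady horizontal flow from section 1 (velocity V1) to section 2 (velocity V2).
delta_P(A) = -0.1611 kPa, delta_P(B) = -46.41 kPa. Answer: A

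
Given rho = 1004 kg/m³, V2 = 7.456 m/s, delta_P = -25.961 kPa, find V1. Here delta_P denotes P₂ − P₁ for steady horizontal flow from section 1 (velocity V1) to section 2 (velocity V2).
Formula: \Delta P = \frac{1}{2} \rho (V_1^2 - V_2^2)
Substituting knowns: -25.961 = 0.5·1004·(V1² − 7.456²)/1000
Solving for V1: V1 = √(7.456² + 2·(-25.961·1000)/1004) = 1.969 m/s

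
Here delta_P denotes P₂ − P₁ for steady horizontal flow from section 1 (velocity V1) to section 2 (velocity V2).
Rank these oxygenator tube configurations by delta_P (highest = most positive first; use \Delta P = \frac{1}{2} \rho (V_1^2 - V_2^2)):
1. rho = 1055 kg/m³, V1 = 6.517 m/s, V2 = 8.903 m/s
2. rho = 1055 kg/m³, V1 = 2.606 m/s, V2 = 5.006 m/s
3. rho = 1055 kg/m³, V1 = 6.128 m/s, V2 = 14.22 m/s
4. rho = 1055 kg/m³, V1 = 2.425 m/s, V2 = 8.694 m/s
Case 1: delta_P = -19.41 kPa
Case 2: delta_P = -9.637 kPa
Case 3: delta_P = -86.86 kPa
Case 4: delta_P = -36.77 kPa
Ranking (highest first): 2, 1, 4, 3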